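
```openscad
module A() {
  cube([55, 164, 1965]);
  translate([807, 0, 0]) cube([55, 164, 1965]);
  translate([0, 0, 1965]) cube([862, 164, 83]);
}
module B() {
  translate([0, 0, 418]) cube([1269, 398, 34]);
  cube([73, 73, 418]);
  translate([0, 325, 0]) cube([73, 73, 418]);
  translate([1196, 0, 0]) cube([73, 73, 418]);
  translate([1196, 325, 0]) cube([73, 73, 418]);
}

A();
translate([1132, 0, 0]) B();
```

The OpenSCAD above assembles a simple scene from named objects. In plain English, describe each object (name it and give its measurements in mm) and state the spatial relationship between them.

A is a door frame. The clear opening is 752 mm wide and 1965 mm high. Two 55 mm wide jambs, 164 mm deep, stand either side of the opening from the floor to the top of the opening. A 83 mm thick head sits across the top of both jambs, spanning the full outside width of the frame.

B is a long wooden bench with a 1269 mm (x) × 398 mm (y) seat, 34 mm thick, its top surface 452 mm above the floor. Four 73 mm square legs at the seat corners, flush with the edges, run from z = 0 to the seat underside.

The bench is on the floor beside the door frame on its +x side.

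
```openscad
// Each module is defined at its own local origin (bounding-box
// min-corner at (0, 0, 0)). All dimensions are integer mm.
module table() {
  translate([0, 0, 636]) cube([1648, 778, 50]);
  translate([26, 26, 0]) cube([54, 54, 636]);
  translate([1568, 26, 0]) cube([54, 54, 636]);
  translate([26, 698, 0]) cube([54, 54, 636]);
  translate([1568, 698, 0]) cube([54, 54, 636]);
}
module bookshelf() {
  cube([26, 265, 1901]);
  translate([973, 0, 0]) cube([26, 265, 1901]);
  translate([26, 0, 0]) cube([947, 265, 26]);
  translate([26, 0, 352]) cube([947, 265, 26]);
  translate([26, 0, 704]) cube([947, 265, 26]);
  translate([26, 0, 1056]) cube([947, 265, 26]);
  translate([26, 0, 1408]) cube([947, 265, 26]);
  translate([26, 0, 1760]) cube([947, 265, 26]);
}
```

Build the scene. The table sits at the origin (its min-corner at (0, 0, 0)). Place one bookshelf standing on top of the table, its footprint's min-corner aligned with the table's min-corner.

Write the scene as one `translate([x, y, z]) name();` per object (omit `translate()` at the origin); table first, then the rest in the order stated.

table();
translate([0, 0, 686]) bookshelf();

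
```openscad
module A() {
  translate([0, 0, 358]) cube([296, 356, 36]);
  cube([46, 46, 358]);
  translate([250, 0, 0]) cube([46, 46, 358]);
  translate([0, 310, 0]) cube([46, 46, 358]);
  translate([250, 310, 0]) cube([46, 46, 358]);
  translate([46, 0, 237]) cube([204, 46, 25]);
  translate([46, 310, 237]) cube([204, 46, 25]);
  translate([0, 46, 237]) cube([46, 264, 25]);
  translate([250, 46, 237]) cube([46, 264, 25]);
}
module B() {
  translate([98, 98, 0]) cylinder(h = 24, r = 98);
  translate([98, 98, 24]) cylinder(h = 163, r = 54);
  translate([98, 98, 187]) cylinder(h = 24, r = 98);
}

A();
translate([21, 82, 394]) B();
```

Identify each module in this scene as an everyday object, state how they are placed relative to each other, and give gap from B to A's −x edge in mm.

A is a stool. B is a spool. The spool is on top of the stool. The gap from the spool to the stool's −x edge is 21 mm.

The spool's min-x is at 21; the stool's min-x is 0; gap = 21 mm.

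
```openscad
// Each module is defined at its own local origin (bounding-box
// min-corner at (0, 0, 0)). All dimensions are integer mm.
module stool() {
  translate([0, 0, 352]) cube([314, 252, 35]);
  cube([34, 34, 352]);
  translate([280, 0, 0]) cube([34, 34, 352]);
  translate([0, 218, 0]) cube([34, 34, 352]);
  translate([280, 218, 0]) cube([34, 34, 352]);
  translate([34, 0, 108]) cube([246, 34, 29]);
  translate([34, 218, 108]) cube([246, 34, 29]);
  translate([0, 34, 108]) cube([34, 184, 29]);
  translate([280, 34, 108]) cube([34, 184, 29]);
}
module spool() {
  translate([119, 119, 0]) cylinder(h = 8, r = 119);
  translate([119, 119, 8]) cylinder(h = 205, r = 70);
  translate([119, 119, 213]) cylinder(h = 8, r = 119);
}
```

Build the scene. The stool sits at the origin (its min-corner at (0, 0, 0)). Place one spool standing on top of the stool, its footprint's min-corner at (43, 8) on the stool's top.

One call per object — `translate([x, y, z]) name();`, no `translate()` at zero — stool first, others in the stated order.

stool();
translate([43, 8, 387]) spool();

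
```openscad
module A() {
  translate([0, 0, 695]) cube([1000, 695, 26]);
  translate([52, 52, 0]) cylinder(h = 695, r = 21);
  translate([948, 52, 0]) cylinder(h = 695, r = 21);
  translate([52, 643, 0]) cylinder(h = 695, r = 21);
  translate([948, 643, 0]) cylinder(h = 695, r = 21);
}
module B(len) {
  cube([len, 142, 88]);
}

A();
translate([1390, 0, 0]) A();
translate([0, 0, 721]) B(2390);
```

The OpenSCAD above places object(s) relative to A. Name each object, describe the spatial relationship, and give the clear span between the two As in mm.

Second table starts at x = 1390; first ends at x = 1000; clear span = 1390 − 1000 = 390 mm.

A is a table. B is a beam. A beam spans the tops of two tables. The clear span between the two tables is 390 mm.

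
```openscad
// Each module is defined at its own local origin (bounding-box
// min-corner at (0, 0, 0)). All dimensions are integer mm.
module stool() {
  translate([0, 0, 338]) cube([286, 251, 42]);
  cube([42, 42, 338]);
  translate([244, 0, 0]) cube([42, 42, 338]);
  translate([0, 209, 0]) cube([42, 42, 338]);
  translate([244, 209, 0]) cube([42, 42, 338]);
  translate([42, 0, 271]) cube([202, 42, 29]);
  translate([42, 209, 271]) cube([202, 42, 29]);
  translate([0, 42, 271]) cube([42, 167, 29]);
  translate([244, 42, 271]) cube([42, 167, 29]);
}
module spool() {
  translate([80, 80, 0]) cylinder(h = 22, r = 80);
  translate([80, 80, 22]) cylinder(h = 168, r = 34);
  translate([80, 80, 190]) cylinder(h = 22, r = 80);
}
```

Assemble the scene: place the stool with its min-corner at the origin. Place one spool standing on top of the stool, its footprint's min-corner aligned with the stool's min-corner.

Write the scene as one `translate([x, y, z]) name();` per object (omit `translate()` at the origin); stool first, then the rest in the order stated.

stool();
translate([0, 0, 380]) spool();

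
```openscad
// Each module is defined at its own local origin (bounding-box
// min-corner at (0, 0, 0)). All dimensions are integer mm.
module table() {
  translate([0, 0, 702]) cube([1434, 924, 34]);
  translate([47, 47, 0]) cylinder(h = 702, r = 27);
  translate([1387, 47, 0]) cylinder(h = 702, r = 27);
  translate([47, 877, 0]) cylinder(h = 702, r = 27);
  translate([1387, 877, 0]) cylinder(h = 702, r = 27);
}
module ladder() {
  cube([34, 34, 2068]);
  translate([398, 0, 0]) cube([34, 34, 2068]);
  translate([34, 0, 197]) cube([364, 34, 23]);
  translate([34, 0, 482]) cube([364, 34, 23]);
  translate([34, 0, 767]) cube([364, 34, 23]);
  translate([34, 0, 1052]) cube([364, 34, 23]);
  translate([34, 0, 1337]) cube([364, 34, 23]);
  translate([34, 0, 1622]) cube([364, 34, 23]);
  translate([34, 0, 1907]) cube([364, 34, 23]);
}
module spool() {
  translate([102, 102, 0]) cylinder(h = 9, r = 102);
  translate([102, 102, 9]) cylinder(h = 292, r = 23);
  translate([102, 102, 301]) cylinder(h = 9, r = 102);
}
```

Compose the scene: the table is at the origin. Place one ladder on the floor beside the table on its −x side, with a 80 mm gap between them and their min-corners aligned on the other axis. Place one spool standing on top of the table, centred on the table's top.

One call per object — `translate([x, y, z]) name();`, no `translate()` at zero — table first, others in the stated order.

table();
translate([-512, 0, 0]) ladder();
translate([615, 360, 736]) spool();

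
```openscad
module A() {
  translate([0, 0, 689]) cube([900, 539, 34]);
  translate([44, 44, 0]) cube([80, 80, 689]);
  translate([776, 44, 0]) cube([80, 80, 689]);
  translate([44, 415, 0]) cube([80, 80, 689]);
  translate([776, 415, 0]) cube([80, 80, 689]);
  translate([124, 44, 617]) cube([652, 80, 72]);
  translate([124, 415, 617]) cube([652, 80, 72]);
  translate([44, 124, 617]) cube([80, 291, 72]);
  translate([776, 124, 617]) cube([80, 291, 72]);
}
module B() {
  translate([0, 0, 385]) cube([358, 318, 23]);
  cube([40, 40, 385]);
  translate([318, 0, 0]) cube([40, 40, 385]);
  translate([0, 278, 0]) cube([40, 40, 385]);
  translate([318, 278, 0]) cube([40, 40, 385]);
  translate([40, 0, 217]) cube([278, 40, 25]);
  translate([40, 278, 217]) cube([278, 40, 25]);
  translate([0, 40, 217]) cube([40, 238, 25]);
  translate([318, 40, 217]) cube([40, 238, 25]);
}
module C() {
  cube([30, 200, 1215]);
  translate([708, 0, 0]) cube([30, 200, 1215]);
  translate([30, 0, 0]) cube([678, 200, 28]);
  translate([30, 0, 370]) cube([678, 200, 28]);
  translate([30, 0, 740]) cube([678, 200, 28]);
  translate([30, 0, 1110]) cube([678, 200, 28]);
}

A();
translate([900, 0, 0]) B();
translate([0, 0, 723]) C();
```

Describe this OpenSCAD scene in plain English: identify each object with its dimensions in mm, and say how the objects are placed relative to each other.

A is a table: top 900 mm (x) × 539 mm (y), 34 mm thick, upper face at z = 723 mm, on four 80×80 mm square legs, each inset 44 mm from the nearest pair of top edges, running from z = 0 to the bottom of the top. Four apron rails, 80 mm thick and 72 mm tall, run between adjacent legs with their top edges flush with the underside of the top and their outer faces flush with the legs' outer faces.

B is a four-legged stool. The seat is a 358×318×23 mm slab whose top surface is at z = 408 mm; four square legs, each 40×40 mm in cross-section, run from the floor (z = 0) to the underside of the seat, each flush with a corner of the seat. Four stretchers, 40 mm wide and 25 mm tall, connect adjacent legs with their undersides at z = 217 mm, each running between the inner faces of the legs it joins and aligned with the legs' outer faces on the other axis.

C is an open bookshelf. Two side panels, each 30 mm thick, 200 mm deep and 1215 mm tall, stand 738 mm apart (outside-to-outside). Between them sit 4 shelves, each 28 mm thick and 200 mm deep, spanning the full gap between the sides. The bottom shelf rests on the floor (its underside at z = 0) and the clear gap between one shelf's top and the next shelf's underside is 342 mm.

The stool is against the table's +x side, with their −y faces flush. The bookshelf is on top of the table.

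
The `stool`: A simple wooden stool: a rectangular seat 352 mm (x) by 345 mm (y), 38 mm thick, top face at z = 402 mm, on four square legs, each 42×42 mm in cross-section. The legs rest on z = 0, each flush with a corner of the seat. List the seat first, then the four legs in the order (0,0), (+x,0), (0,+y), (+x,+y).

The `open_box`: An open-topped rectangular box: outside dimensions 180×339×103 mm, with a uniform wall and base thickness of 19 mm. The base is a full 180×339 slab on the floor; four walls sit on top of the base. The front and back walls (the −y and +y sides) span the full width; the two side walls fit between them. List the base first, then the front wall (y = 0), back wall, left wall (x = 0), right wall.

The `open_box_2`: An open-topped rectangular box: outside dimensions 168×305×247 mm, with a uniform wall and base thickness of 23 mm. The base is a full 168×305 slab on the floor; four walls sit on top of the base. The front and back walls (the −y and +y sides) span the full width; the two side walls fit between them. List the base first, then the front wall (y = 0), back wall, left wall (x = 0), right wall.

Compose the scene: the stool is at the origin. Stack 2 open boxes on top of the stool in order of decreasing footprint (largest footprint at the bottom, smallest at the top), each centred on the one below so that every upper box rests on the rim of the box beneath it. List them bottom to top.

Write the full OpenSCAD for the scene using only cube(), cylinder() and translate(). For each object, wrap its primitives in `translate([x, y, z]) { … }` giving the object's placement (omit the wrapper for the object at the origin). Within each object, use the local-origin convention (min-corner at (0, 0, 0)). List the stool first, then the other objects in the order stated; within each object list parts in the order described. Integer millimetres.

translate([0, 0, 364]) cube([352, 345, 38]);
cube([42, 42, 364]);
translate([310, 0, 0]) cube([42, 42, 364]);
translate([0, 303, 0]) cube([42, 42, 364]);
translate([310, 303, 0]) cube([42, 42, 364]);
translate([86, 3, 402]) {
  cube([180, 339, 19]);
  translate([0, 0, 19]) cube([180, 19, 84]);
  translate([0, 320, 19]) cube([180, 19, 84]);
  translate([0, 19, 19]) cube([19, 301, 84]);
  translate([161, 19, 19]) cube([19, 301, 84]);
}
translate([92, 20, 505]) {
  cube([168, 305, 23]);
  translate([0, 0, 23]) cube([168, 23, 224]);
  translate([0, 282, 23]) cube([168, 23, 224]);
  translate([0, 23, 23]) cube([23, 259, 224]);
  translate([145, 23, 23]) cube([23, 259, 224]);
}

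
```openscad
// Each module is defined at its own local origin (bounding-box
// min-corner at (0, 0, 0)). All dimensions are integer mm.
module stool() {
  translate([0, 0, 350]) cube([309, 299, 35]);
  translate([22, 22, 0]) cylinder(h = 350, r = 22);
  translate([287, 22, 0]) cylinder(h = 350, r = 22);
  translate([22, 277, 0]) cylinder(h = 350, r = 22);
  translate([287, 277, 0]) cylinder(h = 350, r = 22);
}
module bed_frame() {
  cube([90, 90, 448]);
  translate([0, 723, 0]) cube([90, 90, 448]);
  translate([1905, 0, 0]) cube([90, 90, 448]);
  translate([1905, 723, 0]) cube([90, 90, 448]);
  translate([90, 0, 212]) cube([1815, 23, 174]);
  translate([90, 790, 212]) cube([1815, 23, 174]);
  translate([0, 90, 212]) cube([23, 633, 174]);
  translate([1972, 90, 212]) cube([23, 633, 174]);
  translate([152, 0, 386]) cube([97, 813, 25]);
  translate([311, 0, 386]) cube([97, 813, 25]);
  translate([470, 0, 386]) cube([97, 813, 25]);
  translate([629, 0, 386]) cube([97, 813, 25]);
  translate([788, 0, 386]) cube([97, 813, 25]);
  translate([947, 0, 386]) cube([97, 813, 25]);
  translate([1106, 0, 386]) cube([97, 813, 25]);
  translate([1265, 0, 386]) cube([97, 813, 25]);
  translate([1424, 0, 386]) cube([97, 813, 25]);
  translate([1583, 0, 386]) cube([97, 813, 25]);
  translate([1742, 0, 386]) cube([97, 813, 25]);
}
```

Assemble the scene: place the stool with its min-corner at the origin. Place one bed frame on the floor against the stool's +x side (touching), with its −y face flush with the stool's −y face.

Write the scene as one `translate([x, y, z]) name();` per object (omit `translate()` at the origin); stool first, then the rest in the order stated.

stool();
translate([309, 0, 0]) bed_frame();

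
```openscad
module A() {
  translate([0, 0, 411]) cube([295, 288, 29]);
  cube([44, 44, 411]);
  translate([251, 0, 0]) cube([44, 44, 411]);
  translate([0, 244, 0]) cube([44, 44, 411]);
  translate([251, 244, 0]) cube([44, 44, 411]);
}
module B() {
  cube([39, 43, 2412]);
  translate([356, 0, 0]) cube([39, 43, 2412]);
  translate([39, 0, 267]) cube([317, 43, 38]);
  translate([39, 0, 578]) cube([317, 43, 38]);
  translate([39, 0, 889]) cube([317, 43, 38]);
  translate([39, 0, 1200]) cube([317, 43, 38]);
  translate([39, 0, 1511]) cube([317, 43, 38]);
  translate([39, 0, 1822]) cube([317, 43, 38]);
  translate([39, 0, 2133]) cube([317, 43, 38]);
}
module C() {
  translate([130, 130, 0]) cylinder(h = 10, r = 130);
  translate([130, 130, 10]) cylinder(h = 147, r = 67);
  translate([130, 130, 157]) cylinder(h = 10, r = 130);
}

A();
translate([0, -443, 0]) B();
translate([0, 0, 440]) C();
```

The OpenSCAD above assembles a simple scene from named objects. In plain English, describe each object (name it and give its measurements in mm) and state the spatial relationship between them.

A is a four-legged stool. The seat is a 295×288×29 mm slab whose top surface is at z = 440 mm; four square legs, each 44×44 mm in cross-section, run from the floor (z = 0) to the underside of the seat, each flush with a corner of the seat.

B is a wooden ladder with two side rails of 39×43 mm section and 2412 mm height, set 395 mm apart overall. Between them run 7 rectangular rungs (43 mm deep, 38 mm thick), front faces flush with the rails' −y face. The bottom of the first rung is 267 mm above the floor and each subsequent rung is 311 mm higher than the one below.

C is a spool: two coaxial disc flanges of radius 130 mm and thickness 10 mm, joined by a core cylinder of radius 67 mm and height 147 mm. The lower flange rests on z = 0 and the three cylinders share a vertical axis.

The ladder is on the floor beside the stool on its −y side. The spool is on top of the stool.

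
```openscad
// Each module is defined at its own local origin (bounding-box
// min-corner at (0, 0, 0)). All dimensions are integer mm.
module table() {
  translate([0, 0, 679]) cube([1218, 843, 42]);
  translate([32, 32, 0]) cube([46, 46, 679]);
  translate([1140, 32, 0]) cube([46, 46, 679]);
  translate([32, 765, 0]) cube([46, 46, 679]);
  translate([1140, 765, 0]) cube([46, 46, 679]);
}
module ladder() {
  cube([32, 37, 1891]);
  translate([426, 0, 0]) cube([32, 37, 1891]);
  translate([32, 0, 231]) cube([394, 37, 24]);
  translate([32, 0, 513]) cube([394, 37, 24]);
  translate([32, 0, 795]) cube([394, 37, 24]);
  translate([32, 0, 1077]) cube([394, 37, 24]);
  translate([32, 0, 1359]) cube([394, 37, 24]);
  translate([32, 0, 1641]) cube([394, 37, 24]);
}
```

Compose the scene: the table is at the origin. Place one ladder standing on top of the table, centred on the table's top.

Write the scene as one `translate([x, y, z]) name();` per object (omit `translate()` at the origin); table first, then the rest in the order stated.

table();
translate([380, 403, 721]) ladder();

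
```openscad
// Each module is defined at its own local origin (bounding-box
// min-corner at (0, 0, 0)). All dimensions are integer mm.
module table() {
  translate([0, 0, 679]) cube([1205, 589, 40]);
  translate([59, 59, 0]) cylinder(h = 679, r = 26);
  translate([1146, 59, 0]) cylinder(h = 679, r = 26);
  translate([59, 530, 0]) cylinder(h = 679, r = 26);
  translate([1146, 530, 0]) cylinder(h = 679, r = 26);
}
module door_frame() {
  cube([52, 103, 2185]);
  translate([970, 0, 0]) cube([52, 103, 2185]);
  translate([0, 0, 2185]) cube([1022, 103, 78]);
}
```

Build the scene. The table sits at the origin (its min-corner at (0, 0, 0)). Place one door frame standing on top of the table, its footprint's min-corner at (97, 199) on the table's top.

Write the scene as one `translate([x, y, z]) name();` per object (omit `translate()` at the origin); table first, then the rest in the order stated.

table();
translate([97, 199, 719]) door_frame();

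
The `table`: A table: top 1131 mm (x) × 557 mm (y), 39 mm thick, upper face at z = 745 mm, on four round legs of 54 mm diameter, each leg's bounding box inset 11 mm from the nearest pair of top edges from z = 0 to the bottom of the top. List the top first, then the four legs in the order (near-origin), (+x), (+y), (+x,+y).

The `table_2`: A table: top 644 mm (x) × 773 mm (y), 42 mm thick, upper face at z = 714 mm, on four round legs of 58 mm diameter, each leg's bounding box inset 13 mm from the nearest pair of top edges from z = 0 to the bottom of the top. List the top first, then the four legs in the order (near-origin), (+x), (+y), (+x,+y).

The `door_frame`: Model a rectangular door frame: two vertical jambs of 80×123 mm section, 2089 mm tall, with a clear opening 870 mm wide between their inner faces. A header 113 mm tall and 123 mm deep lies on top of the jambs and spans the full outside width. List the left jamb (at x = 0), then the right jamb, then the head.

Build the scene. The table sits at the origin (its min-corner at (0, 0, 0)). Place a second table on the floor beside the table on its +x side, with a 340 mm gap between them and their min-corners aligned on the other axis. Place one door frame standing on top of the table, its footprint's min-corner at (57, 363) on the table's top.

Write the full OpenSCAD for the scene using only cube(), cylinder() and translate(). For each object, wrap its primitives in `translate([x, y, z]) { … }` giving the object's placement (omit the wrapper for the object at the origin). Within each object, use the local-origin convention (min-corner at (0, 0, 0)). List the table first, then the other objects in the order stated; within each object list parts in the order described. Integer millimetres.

translate([0, 0, 706]) cube([1131, 557, 39]);
translate([38, 38, 0]) cylinder(h = 706, r = 27);
translate([1093, 38, 0]) cylinder(h = 706, r = 27);
translate([38, 519, 0]) cylinder(h = 706, r = 27);
translate([1093, 519, 0]) cylinder(h = 706, r = 27);
translate([1471, 0, 0]) {
  translate([0, 0, 672]) cube([644, 773, 42]);
  translate([42, 42, 0]) cylinder(h = 672, r = 29);
  translate([602, 42, 0]) cylinder(h = 672, r = 29);
  translate([42, 731, 0]) cylinder(h = 672, r = 29);
  translate([602, 731, 0]) cylinder(h = 672, r = 29);
}
translate([57, 363, 745]) {
  cube([80, 123, 2089]);
  translate([950, 0, 0]) cube([80, 123, 2089]);
  translate([0, 0, 2089]) cube([1030, 123, 113]);
}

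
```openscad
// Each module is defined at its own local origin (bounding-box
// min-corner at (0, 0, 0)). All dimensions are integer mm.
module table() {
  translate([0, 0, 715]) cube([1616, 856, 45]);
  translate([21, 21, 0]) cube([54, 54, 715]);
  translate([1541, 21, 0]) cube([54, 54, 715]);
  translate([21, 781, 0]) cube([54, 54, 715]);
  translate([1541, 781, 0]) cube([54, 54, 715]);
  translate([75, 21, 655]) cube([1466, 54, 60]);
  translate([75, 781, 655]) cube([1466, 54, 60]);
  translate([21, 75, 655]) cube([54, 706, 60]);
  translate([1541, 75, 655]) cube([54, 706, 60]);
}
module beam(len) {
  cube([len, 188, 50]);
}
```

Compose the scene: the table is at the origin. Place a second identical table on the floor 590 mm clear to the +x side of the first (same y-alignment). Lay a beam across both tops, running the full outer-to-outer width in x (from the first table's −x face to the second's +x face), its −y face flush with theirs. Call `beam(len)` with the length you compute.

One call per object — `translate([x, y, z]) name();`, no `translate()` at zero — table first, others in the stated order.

table();
translate([2206, 0, 0]) table();
translate([0, 0, 760]) beam(3822);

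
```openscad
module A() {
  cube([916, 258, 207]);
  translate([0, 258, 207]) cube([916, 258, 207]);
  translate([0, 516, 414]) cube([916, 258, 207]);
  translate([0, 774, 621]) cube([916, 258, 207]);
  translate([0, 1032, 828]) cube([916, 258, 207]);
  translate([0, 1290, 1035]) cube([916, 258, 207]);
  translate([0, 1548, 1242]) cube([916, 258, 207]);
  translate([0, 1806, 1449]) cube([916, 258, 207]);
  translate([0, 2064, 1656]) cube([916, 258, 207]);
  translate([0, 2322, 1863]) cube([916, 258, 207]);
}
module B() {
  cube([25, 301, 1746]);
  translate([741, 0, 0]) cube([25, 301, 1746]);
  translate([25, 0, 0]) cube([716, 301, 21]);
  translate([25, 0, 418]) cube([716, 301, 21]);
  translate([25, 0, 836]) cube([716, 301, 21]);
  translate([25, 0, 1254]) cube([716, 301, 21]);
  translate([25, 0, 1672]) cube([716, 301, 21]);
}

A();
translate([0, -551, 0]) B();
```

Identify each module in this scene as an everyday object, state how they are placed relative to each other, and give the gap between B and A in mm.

A is a staircase. B is a bookshelf. The bookshelf is on the floor beside the staircase on its −y side. The gap between the bookshelf and the staircase is 250 mm.

The bookshelf's nearest face is 250 mm from the staircase's −y face.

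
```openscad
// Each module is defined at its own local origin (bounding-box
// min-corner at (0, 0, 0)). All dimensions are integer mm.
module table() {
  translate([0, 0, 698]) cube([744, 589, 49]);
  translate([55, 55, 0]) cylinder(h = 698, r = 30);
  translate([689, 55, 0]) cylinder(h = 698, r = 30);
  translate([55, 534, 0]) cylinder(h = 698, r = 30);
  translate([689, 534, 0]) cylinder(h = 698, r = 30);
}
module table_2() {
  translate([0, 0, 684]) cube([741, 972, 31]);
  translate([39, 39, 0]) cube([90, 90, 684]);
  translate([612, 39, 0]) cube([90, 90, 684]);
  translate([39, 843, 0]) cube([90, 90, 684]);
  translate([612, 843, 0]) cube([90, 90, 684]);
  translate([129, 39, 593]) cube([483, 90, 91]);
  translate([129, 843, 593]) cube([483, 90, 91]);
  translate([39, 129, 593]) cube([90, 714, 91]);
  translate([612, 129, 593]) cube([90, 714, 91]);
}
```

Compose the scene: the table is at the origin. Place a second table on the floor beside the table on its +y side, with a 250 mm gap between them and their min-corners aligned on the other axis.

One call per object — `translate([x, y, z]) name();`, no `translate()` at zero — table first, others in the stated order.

table();
translate([0, 839, 0]) table_2();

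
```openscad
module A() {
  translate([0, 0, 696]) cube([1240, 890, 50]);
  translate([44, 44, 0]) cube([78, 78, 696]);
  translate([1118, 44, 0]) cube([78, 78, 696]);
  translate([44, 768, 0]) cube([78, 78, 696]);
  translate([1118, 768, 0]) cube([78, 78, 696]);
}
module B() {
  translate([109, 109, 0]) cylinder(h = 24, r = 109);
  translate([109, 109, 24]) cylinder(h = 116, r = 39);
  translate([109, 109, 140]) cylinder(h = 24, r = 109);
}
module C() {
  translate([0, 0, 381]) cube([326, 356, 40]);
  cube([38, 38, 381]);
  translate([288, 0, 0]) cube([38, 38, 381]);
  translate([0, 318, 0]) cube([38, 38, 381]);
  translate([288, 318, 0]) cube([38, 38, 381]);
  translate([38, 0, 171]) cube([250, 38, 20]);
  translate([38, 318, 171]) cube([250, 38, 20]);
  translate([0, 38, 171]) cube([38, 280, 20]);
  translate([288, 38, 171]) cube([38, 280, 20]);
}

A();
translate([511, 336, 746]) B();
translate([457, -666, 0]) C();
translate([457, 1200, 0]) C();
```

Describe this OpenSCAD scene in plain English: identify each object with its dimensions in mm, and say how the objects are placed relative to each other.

A is a table: top 1240 mm (x) × 890 mm (y), 50 mm thick, upper face at z = 746 mm, on four 78×78 mm square legs, each inset 44 mm from the nearest pair of top edges, running from z = 0 to the bottom of the top.

B is a spool: two coaxial disc flanges of radius 109 mm and thickness 24 mm, joined by a core cylinder of radius 39 mm and height 116 mm. The lower flange rests on z = 0 and the three cylinders share a vertical axis.

C is a four-legged stool. The seat is a 326×356×40 mm slab whose top surface is at z = 421 mm; four square legs, each 38×38 mm in cross-section, run from the floor (z = 0) to the underside of the seat, each flush with a corner of the seat. Four stretchers, 38 mm wide and 20 mm tall, connect adjacent legs with their undersides at z = 171 mm, each running between the inner faces of the legs it joins and aligned with the legs' outer faces on the other axis.

The spool is on top of the table, centred. Two stools sit around the table at the −y, +y sides.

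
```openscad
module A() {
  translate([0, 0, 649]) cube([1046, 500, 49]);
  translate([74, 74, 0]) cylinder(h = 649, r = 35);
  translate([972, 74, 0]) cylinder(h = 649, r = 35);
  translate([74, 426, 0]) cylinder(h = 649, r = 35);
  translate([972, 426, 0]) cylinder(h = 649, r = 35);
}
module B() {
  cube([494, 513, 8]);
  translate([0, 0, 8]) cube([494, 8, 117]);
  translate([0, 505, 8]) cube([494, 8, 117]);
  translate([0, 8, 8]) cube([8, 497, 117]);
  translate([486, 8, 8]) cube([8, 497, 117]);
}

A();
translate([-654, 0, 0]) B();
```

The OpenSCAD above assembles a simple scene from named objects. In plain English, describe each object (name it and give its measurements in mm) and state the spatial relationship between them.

A is a table: top 1046 mm (x) × 500 mm (y), 49 mm thick, upper face at z = 698 mm, on four round legs of 70 mm diameter, each leg's bounding box inset 39 mm from the nearest pair of top edges, running from z = 0 to the bottom of the top.

B is an open storage box with external size 494×513×125 mm and wall thickness 8 mm (the base is also 8 mm thick). The base covers the whole footprint; the four walls stand on the base, with the y-facing walls full-width and the x-facing walls fitting between their inner faces.

The open box is on the floor beside the table on its −x side.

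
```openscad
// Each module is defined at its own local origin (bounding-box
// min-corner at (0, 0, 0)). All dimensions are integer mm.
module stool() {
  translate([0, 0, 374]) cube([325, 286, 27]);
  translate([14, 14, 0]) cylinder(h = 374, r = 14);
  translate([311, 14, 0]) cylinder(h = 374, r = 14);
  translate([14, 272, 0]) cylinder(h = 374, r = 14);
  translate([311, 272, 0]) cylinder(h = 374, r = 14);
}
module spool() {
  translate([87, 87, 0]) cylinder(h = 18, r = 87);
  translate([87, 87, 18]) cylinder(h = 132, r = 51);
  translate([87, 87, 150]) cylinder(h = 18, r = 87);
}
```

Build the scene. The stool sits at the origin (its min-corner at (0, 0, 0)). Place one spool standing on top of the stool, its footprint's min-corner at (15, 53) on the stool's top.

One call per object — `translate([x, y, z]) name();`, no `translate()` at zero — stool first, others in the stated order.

stool();
translate([15, 53, 401]) spool();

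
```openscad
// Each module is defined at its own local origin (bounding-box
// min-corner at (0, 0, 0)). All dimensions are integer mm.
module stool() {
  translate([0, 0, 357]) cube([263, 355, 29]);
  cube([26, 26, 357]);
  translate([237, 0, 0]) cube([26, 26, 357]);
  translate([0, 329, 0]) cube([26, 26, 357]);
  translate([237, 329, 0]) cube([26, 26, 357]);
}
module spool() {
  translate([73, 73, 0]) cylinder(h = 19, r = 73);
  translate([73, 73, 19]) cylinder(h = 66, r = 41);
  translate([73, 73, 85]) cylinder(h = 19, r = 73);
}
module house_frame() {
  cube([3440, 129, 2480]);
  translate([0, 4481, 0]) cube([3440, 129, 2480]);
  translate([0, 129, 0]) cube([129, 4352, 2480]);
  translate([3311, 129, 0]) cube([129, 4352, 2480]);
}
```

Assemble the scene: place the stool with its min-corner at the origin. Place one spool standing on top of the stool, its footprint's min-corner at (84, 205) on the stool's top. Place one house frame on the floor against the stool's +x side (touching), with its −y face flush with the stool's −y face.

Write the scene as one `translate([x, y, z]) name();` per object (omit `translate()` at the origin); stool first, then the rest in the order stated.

stool();
translate([84, 205, 386]) spool();
translate([263, 0, 0]) house_frame();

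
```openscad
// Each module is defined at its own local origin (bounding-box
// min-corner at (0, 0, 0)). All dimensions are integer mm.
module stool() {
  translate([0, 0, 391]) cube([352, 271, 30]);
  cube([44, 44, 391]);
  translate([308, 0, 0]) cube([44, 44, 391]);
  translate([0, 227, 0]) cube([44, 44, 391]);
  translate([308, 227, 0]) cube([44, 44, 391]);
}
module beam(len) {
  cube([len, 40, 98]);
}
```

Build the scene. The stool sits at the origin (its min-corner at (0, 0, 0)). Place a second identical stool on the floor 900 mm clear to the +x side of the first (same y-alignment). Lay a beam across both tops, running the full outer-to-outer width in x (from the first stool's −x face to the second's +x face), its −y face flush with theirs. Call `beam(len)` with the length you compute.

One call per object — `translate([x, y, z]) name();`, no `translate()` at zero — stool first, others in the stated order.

stool();
translate([1252, 0, 0]) stool();
translate([0, 0, 421]) beam(1604);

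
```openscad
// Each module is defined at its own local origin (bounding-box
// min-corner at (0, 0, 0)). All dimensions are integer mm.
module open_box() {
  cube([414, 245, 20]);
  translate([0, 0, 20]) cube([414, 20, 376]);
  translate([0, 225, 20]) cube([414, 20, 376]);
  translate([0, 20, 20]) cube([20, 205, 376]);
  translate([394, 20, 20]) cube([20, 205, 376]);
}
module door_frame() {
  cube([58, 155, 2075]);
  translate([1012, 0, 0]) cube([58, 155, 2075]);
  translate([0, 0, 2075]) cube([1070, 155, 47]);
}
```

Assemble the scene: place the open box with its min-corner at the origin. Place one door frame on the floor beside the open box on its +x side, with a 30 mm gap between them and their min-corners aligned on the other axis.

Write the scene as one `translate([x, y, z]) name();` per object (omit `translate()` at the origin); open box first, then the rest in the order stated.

open_box();
translate([444, 0, 0]) door_frame();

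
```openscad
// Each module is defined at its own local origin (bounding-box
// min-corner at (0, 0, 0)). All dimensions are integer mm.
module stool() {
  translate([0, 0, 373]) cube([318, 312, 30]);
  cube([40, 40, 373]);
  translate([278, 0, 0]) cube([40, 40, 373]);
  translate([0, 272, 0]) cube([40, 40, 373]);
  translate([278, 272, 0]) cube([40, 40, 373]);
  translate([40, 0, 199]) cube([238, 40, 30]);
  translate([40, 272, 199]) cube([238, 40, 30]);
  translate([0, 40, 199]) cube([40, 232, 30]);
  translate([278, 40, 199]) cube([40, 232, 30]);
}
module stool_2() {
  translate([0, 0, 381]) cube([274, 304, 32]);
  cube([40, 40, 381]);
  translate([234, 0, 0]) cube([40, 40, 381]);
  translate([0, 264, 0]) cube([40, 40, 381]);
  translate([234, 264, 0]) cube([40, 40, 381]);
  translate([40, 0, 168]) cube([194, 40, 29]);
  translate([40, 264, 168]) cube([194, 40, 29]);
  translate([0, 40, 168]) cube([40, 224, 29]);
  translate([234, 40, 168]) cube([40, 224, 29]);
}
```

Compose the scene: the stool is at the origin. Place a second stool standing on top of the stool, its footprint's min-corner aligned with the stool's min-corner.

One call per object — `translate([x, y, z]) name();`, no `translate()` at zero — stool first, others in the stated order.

stool();
translate([0, 0, 403]) stool_2();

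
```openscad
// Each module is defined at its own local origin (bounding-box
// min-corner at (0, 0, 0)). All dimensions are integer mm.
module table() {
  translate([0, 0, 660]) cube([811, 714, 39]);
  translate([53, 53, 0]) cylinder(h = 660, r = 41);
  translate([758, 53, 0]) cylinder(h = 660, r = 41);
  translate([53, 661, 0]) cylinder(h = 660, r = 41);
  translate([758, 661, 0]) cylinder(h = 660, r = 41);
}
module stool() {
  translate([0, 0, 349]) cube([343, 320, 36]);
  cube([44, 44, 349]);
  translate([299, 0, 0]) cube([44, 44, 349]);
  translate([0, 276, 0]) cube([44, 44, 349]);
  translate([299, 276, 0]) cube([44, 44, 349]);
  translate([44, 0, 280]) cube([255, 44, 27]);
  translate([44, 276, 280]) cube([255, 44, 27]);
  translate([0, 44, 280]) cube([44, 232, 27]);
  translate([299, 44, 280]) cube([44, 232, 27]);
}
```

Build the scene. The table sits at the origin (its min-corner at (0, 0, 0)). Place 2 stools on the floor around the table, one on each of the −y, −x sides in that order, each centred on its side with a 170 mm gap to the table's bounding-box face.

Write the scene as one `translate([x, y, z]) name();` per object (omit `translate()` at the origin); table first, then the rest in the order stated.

table();
translate([234, -490, 0]) stool();
translate([-513, 197, 0]) stool();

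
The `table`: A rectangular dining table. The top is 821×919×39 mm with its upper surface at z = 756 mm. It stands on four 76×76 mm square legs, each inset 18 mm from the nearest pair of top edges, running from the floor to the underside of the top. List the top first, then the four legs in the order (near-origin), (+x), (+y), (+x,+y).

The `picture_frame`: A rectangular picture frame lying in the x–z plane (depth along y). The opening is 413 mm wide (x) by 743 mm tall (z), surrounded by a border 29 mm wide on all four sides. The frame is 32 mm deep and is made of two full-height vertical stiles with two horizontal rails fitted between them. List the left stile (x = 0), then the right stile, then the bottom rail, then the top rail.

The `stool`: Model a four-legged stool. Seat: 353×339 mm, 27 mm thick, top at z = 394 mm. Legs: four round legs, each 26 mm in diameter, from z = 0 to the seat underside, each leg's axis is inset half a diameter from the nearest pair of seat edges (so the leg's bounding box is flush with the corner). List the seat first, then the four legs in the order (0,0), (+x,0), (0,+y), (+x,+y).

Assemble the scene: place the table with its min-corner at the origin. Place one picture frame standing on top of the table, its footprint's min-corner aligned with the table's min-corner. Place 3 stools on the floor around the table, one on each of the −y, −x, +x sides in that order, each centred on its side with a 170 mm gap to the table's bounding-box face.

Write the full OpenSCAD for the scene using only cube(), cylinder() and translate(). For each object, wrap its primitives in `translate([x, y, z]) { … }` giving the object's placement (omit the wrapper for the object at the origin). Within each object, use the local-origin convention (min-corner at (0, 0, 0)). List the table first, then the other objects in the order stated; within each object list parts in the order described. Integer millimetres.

translate([0, 0, 717]) cube([821, 919, 39]);
translate([18, 18, 0]) cube([76, 76, 717]);
translate([727, 18, 0]) cube([76, 76, 717]);
translate([18, 825, 0]) cube([76, 76, 717]);
translate([727, 825, 0]) cube([76, 76, 717]);
translate([0, 0, 756]) {
  cube([29, 32, 801]);
  translate([442, 0, 0]) cube([29, 32, 801]);
  translate([29, 0, 0]) cube([413, 32, 29]);
  translate([29, 0, 772]) cube([413, 32, 29]);
}
translate([234, -509, 0]) {
  translate([0, 0, 367]) cube([353, 339, 27]);
  translate([13, 13, 0]) cylinder(h = 367, r = 13);
  translate([340, 13, 0]) cylinder(h = 367, r = 13);
  translate([13, 326, 0]) cylinder(h = 367, r = 13);
  translate([340, 326, 0]) cylinder(h = 367, r = 13);
}
translate([-523, 290, 0]) {
  translate([0, 0, 367]) cube([353, 339, 27]);
  translate([13, 13, 0]) cylinder(h = 367, r = 13);
  translate([340, 13, 0]) cylinder(h = 367, r = 13);
  translate([13, 326, 0]) cylinder(h = 367, r = 13);
  translate([340, 326, 0]) cylinder(h = 367, r = 13);
}
translate([991, 290, 0]) {
  translate([0, 0, 367]) cube([353, 339, 27]);
  translate([13, 13, 0]) cylinder(h = 367, r = 13);
  translate([340, 13, 0]) cylinder(h = 367, r = 13);
  translate([13, 326, 0]) cylinder(h = 367, r = 13);
  translate([340, 326, 0]) cylinder(h = 367, r = 13);
}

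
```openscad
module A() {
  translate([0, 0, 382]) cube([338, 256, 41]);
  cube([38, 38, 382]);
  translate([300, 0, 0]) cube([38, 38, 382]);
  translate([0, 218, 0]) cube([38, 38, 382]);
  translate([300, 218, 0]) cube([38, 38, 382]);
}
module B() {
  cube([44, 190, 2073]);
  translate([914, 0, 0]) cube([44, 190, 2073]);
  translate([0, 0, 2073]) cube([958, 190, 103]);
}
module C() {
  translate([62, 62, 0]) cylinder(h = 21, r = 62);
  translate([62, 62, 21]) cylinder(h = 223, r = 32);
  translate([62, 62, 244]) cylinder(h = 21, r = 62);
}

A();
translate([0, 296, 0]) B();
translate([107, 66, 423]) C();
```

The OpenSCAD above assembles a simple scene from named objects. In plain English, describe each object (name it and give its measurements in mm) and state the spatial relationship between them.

A is a four-legged stool. The seat is a 338×256×41 mm slab whose top surface is at z = 423 mm; four square legs, each 38×38 mm in cross-section, run from the floor (z = 0) to the underside of the seat, each flush with a corner of the seat.

B is a rectangular door frame: two vertical jambs of 44×190 mm section, 2073 mm tall, with a clear opening 870 mm wide between their inner faces. A header 103 mm tall and 190 mm deep lies on top of the jambs and spans the full outside width.

C is a spool: two coaxial disc flanges of radius 62 mm and thickness 21 mm, joined by a core cylinder of radius 32 mm and height 223 mm. The lower flange rests on z = 0 and the three cylinders share a vertical axis.

The door frame is on the floor beside the stool on its +y side. The spool is on top of the stool, centred.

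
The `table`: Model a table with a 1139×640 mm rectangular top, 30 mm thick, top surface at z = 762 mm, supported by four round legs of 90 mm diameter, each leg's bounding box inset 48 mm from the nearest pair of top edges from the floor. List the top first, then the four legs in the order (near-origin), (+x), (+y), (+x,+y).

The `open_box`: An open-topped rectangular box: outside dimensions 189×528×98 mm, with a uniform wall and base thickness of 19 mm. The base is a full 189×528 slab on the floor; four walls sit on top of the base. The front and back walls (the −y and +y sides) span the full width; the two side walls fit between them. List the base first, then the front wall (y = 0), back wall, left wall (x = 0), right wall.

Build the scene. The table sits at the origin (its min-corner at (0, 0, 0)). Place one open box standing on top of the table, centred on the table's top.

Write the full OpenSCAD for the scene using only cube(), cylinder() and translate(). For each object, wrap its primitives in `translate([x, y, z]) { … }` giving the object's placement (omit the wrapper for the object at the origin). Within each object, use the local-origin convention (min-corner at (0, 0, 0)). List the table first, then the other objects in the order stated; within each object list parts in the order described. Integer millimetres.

translate([0, 0, 732]) cube([1139, 640, 30]);
translate([93, 93, 0]) cylinder(h = 732, r = 45);
translate([1046, 93, 0]) cylinder(h = 732, r = 45);
translate([93, 547, 0]) cylinder(h = 732, r = 45);
translate([1046, 547, 0]) cylinder(h = 732, r = 45);
translate([475, 56, 762]) {
  cube([189, 528, 19]);
  translate([0, 0, 19]) cube([189, 19, 79]);
  translate([0, 509, 19]) cube([189, 19, 79]);
  translate([0, 19, 19]) cube([19, 490, 79]);
  translate([170, 19, 19]) cube([19, 490, 79]);
}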